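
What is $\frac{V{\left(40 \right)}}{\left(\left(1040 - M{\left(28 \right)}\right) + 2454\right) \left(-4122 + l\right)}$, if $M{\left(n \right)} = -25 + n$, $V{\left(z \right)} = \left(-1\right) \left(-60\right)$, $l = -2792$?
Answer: $- \frac{30}{12068387} \approx -2.4858 \cdot 10^{-6}$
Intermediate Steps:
$V{\left(z \right)} = 60$
$\frac{V{\left(40 \right)}}{\left(\left(1040 - M{\left(28 \right)}\right) + 2454\right) \left(-4122 + l\right)} = \frac{60}{\left(\left(1040 - \left(-25 + 28\right)\right) + 2454\right) \left(-4122 - 2792\right)} = \frac{60}{\left(\left(1040 - 3\right) + 2454\right) \left(-6914\right)} = \frac{60}{\left(1037 + 2454\right) \left(-6914\right)} = \frac{60}{3491 \left(-6914\right)} = \frac{60}{-24136774} = 60 \left(- \frac{1}{24136774}\right) = - \frac{30}{12068387}$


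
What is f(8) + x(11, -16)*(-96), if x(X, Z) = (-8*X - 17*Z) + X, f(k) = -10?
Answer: -18730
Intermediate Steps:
x(X, Z) = -17*Z - 7*X (x(X, Z) = (-17*Z - 8*X) + X = -17*Z - 7*X)
f(8) + x(11, -16)*(-96) = -10 + (-17*(-16) - 7*11)*(-96) = -10 + (272 - 77)*(-96) = -10 + 195*(-96) = -10 - 18720 = -18730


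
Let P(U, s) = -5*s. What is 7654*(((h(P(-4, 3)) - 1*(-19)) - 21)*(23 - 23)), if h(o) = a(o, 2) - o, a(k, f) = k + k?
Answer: 0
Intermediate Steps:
a(k, f) = 2*k
h(o) = o (h(o) = 2*o - o = o)
7654*(((h(P(-4, 3)) - 1*(-19)) - 21)*(23 - 23)) = 7654*(((-5*3 - 1*(-19)) - 21)*(23 - 23)) = 7654*(((-15 + 19) - 21)*0) = 7654*((4 - 21)*0) = 7654*(-17*0) = 7654*0 = 0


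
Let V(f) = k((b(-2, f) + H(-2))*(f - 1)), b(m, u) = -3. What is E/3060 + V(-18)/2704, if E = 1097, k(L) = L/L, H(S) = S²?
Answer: 742337/2068560 ≈ 0.35887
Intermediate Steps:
k(L) = 1
V(f) = 1
E/3060 + V(-18)/2704 = 1097/3060 + 1/2704 = 742337/2068560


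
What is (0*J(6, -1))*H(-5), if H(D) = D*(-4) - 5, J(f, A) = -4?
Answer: 0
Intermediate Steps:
H(D) = -5 - 4*D (H(D) = -4*D - 5 = -5 - 4*D)
(0*J(6, -1))*H(-5) = (0*(-4))*(-5 - 4*(-5)) = 0*(-5 + 20) = 0*15 = 0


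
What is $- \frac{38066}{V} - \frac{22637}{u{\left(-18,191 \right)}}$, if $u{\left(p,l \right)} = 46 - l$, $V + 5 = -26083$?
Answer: $\frac{298036813}{1891380} \approx 157.58$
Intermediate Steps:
$V = -26088$ ($V = -5 - 26083 = -26088$)
$- \frac{38066}{V} - \frac{22637}{u{\left(-18,191 \right)}} = - \frac{38066}{-26088} - \frac{22637}{46 - 191} = \left(-38066\right) \left(- \frac{1}{26088}\right) - \frac{22637}{46 - 191} = \frac{19033}{13044} - \frac{22637}{-145} = \frac{19033}{13044} - - \frac{22637}{145} = \frac{19033}{13044} + \frac{22637}{145} = \frac{298036813}{1891380}$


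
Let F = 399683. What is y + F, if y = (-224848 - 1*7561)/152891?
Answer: 61107701144/152891 ≈ 3.9968e+5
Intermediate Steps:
y = -232409/152891 (y = (-224848 - 7561)*(1/152891) = -232409*1/152891 = -232409/152891 ≈ -1.5201)
y + F = -232409/152891 + 399683 = 61107701144/152891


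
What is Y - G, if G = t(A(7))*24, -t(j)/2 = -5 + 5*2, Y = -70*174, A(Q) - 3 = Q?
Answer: -11940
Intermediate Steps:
A(Q) = 3 + Q
Y = -12180
t(j) = -10 (t(j) = -2*(-5 + 5*2) = -2*(-5 + 10) = -2*5 = -10)
G = -240 (G = -10*24 = -240)
Y - G = -12180 - 1*(-240) = -12180 + 240 = -11940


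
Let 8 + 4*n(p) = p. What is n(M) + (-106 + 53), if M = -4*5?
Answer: -60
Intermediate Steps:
M = -20
n(p) = -2 + p/4
n(M) + (-106 + 53) = (-2 + (¼)*(-20)) + (-106 + 53) = (-2 - 5) - 53 = -7 - 53 = -60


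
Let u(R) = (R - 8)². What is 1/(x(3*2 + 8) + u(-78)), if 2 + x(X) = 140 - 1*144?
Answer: 1/7390 ≈ 0.00013532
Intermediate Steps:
u(R) = (-8 + R)²
x(X) = -6 (x(X) = -2 + (140 - 1*144) = -2 + (140 - 144) = -2 - 4 = -6)
1/(x(3*2 + 8) + u(-78)) = 1/(-6 + (-8 - 78)²) = 1/(-6 + (-86)²) = 1/(-6 + 7396) = 1/7390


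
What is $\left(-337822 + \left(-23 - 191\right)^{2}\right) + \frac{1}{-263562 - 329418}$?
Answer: $- \frac{173165577481}{592980} \approx -2.9203 \cdot 10^{5}$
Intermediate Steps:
$\left(-337822 + \left(-23 - 191\right)^{2}\right) + \frac{1}{-263562 - 329418} = \left(-337822 + \left(-214\right)^{2}\right) + \frac{1}{-592980} = \left(-337822 + 45796\right) - \frac{1}{592980} = -292026 - \frac{1}{592980} = - \frac{173165577481}{592980}$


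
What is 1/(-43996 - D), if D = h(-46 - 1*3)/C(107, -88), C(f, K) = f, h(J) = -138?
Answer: -107/4707434 ≈ -2.2730e-5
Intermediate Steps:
D = -138/107 ≈ -1.2897
1/(-43996 - D) = 1/(-43996 - 1*(-138/107)) = 1/(-43996 + 138/107) = 1/(-4707434/107) = -107/4707434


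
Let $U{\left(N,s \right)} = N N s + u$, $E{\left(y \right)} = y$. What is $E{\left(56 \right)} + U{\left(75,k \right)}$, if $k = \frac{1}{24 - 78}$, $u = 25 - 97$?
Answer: $- \frac{721}{6} \approx -120.17$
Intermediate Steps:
$u = -72$
$k = - \frac{1}{54}$ ($k = \frac{1}{-54} = - \frac{1}{54} \approx -0.018519$)
$U{\left(N,s \right)} = -72 + s N^{2}$ ($U{\left(N,s \right)} = N N s - 72 = N^{2} s - 72 = s N^{2} - 72 = -72 + s N^{2}$)
$E{\left(56 \right)} + U{\left(75,k \right)} = 56 - \left(72 + \frac{75^{2}}{54}\right) = 56 - \frac{1057}{6} = - \frac{721}{6}$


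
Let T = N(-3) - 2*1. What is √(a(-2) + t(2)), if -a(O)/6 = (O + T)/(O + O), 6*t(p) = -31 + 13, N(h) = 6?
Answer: 0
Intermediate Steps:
T = 4 (T = 6 - 2*1 = 6 - 2 = 4)
t(p) = -3 (t(p) = (-31 + 13)/6 = (⅙)*(-18) = -3)
a(O) = -3*(4 + O)/O (a(O) = -6*(O + 4)/(O + O) = -6*(4 + O)/(2*O) = -6*(4 + O)*1/(2*O) = -3*(4 + O)/O)
√(a(-2) + t(2)) = √((-3 - 12/(-2)) - 3) = √((-3 - 12*(-½)) - 3) = √((-3 + 6) - 3) = √(3 - 3) = √0 = 0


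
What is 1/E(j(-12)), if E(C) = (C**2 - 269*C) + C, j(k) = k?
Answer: 1/3360 ≈ 0.00029762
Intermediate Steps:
E(C) = C**2 - 268*C
1/E(j(-12)) = 1/(-12*(-268 - 12)) = 1/(-12*(-280)) = 1/3360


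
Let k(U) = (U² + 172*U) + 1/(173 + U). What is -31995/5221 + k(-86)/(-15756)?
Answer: -40498392469/7156800612 ≈ -5.6587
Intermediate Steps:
k(U) = U² + 1/(173 + U) + 172*U
-31995/5221 + k(-86)/(-15756) = -31995/5221 + ((1 + (-86)³ + 345*(-86)² + 29756*(-86))/(173 - 86))/(-15756) = -31995*1/5221 + ((1 - 636056 + 345*7396 - 2559016)/87)*(-1/15756) = -31995/5221 + ((1 - 636056 + 2551620 - 2559016)/87)*(-1/15756) = -31995/5221 + ((1/87)*(-643451))*(-1/15756) = -31995/5221 - 643451/87*(-1/15756) = -31995/5221 + 643451/1370772 = -40498392469/7156800612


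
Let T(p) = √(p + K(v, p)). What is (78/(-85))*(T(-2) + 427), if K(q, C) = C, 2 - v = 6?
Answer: -33306/85 - 156*I/85 ≈ -391.84 - 1.8353*I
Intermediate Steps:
v = -4 (v = 2 - 1*6 = 2 - 6 = -4)
T(p) = √2*√p (T(p) = √(p + p) = √(2*p) = √2*√p)
(78/(-85))*(T(-2) + 427) = (78/(-85))*(√2*√(-2) + 427) = (78*(-1/85))*(√2*(I*√2) + 427) = -78*(2*I + 427)/85 = -78*(427 + 2*I)/85 = -33306/85 - 156*I/85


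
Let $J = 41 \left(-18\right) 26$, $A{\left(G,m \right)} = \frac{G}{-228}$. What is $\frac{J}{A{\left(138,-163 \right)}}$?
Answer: $\frac{729144}{23} \approx 31702.0$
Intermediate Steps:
$A{\left(G,m \right)} = - \frac{G}{228}$ ($A{\left(G,m \right)} = G \left(- \frac{1}{228}\right) = - \frac{G}{228}$)
$J = -19188$ ($J = \left(-738\right) 26 = -19188$)
$\frac{J}{A{\left(138,-163 \right)}} = - \frac{19188}{\left(- \frac{1}{228}\right) 138} = - \frac{19188}{- \frac{23}{38}} = \left(-19188\right) \left(- \frac{38}{23}\right) = \frac{729144}{23}$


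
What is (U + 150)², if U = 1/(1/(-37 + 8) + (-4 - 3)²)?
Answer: 45381354841/2016400 ≈ 22506.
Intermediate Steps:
U = 29/1420 (U = 1/(1/(-29) + (-7)²) = 1/(-1/29 + 49) = 1/(1420/29) = 29/1420 ≈ 0.020423)
(U + 150)² = (29/1420 + 150)² = (213029/1420)² = 45381354841/2016400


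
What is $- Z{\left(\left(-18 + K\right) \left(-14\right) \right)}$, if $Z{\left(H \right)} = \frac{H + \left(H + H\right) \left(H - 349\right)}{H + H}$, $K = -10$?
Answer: $- \frac{87}{2} \approx -43.5$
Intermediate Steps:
$Z{\left(H \right)} = \frac{H + 2 H \left(-349 + H\right)}{2 H}$
$- Z{\left(\left(-18 + K\right) \left(-14\right) \right)} = - (- \frac{697}{2} + \left(-18 - 10\right) \left(-14\right)) = - (- \frac{697}{2} - -392) = - (- \frac{697}{2} + 392) = \left(-1\right) \frac{87}{2} = - \frac{87}{2}$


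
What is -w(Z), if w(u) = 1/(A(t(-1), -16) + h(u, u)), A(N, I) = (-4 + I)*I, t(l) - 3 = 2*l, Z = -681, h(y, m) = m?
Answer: 1/361 ≈ 0.0027701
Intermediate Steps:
t(l) = 3 + 2*l
A(N, I) = I*(-4 + I)
w(u) = 1/(320 + u) (w(u) = 1/(-16*(-4 - 16) + u) = 1/(-16*(-20) + u) = 1/(320 + u))
-w(Z) = -1/(320 - 681) = -1/(-361) = -1*(-1/361) = 1/361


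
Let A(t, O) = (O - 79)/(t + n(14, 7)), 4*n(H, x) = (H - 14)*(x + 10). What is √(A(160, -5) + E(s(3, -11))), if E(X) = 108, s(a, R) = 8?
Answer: √42990/20 ≈ 10.367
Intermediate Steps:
n(H, x) = (-14 + H)*(10 + x)/4 (n(H, x) = ((H - 14)*(x + 10))/4 = ((-14 + H)*(10 + x))/4 = (-14 + H)*(10 + x)/4)
A(t, O) = (-79 + O)/t (A(t, O) = (O - 79)/(t + (-35 - 7/2*7 + (5/2)*14 + (¼)*14*7)) = (-79 + O)/(t + (-35 - 49/2 + 35 + 49/2)) = (-79 + O)/(t + 0) = (-79 + O)/t)
√(A(160, -5) + E(s(3, -11))) = √((-79 - 5)/160 + 108) = √((1/160)*(-84) + 108) = √(-21/40 + 108) = √(4299/40) = √42990/20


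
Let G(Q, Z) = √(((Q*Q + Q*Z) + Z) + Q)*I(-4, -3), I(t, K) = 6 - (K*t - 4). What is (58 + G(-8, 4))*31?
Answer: 1798 - 124*√7 ≈ 1469.9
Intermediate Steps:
I(t, K) = 10 - K*t (I(t, K) = 6 - (-4 + K*t) = 6 + (4 - K*t) = 10 - K*t)
G(Q, Z) = -2*√(Q + Z + Q² + Q*Z) (G(Q, Z) = √(((Q*Q + Q*Z) + Z) + Q)*(10 - 1*(-3)*(-4)) = √(((Q² + Q*Z) + Z) + Q)*(10 - 12) = √((Z + Q² + Q*Z) + Q)*(-2) = √(Q + Z + Q² + Q*Z)*(-2) = -2*√(Q + Z + Q² + Q*Z))
(58 + G(-8, 4))*31 = (58 - 2*√(-8 + 4 + (-8)² - 8*4))*31 = (58 - 2*√(-8 + 4 + 64 - 32))*31 = (58 - 4*√7)*31 = 1798 - 124*√7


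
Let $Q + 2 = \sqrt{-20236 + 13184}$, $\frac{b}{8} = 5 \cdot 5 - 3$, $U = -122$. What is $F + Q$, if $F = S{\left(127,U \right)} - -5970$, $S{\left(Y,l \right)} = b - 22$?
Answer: $6122 + 2 i \sqrt{1763} \approx 6122.0 + 83.976 i$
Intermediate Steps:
$b = 176$ ($b = 8 \left(5 \cdot 5 - 3\right) = 8 \left(25 - 3\right) = 8 \cdot 22 = 176$)
$S{\left(Y,l \right)} = 154$ ($S{\left(Y,l \right)} = 176 - 22 = 154$)
$Q = -2 + 2 i \sqrt{1763}$ ($Q = -2 + \sqrt{-20236 + 13184} = -2 + \sqrt{-7052} = -2 + 2 i \sqrt{1763} \approx -2.0 + 83.976 i$)
$F = 6124$ ($F = 154 - -5970 = 154 + 5970 = 6124$)
$F + Q = 6124 - \left(2 - 2 i \sqrt{1763}\right) = 6122 + 2 i \sqrt{1763}$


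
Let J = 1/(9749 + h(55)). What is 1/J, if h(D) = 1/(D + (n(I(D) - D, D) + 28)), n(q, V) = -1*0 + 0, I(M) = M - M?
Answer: 809168/83 ≈ 9749.0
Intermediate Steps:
I(M) = 0
n(q, V) = 0 (n(q, V) = 0 + 0 = 0)
h(D) = 1/(28 + D) (h(D) = 1/(D + (0 + 28)) = 1/(D + 28) = 1/(28 + D))
J = 83/809168 (J = 1/(9749 + 1/(28 + 55)) = 1/(9749 + 1/83) = 1/(809168/83) = 83/809168 ≈ 0.00010257)
1/J = 1/(83/809168) = 809168/83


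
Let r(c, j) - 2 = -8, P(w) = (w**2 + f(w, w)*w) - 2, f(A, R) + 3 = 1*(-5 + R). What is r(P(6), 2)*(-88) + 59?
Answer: 587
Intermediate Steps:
f(A, R) = -8 + R (f(A, R) = -3 + 1*(-5 + R) = -3 + (-5 + R) = -8 + R)
P(w) = -2 + w**2 + w*(-8 + w) (P(w) = (w**2 + (-8 + w)*w) - 2 = (w**2 + w*(-8 + w)) - 2 = -2 + w**2 + w*(-8 + w))
r(c, j) = -6 (r(c, j) = 2 - 8 = -6)
r(P(6), 2)*(-88) + 59 = -6*(-88) + 59 = 528 + 59 = 587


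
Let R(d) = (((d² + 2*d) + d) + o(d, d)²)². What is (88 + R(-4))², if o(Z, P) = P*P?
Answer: 4581665344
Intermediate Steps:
o(Z, P) = P²
R(d) = (d² + d⁴ + 3*d)² (R(d) = (((d² + 2*d) + d) + (d²)²)² = ((d² + 3*d) + d⁴)² = (d² + d⁴ + 3*d)²)
(88 + R(-4))² = (88 + (-4)²*(3 - 4 + (-4)³)²)² = (88 + 16*(3 - 4 - 64)²)² = (88 + 16*(-65)²)² = (88 + 16*4225)² = (88 + 67600)² = 67688² = 4581665344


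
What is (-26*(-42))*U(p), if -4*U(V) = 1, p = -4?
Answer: -273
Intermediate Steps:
U(V) = -¼ (U(V) = -¼*1 = -¼)
(-26*(-42))*U(p) = -26*(-42)*(-¼) = 1092*(-¼) = -273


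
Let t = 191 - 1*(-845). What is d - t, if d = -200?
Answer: -1236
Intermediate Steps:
t = 1036 (t = 191 + 845 = 1036)
d - t = -200 - 1*1036 = -200 - 1036 = -1236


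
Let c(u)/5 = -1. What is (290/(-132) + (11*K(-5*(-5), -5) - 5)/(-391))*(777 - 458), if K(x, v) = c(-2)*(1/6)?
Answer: -47560/69 ≈ -689.28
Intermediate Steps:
c(u) = -5 (c(u) = 5*(-1) = -5)
K(x, v) = -⅚ (K(x, v) = -5/6 = -5*⅙ = -⅚)
(290/(-132) + (11*K(-5*(-5), -5) - 5)/(-391))*(777 - 458) = (290/(-132) + (11*(-⅚) - 5)/(-391))*(777 - 458) = (290*(-1/132) + (-55/6 - 5)*(-1/391))*319 = (-145/66 - 85/6*(-1/391))*319 = (-145/66 + 5/138)*319 = -1640/759*319 = -47560/69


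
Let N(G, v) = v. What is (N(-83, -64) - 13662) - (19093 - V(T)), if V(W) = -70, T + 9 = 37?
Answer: -32889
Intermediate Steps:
T = 28 (T = -9 + 37 = 28)
(N(-83, -64) - 13662) - (19093 - V(T)) = (-64 - 13662) - (19093 - 1*(-70)) = -13726 - (19093 + 70) = -13726 - 1*19163 = -13726 - 19163 = -32889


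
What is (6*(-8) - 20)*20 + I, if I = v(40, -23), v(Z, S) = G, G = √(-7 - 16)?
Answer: -1360 + I*√23 ≈ -1360.0 + 4.7958*I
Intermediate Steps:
G = I*√23 (G = √(-23) = I*√23 ≈ 4.7958*I)
v(Z, S) = I*√23
I = I*√23 ≈ 4.7958*I
(6*(-8) - 20)*20 + I = (6*(-8) - 20)*20 + I*√23 = (-48 - 20)*20 + I*√23 = -68*20 + I*√23 = -1360 + I*√23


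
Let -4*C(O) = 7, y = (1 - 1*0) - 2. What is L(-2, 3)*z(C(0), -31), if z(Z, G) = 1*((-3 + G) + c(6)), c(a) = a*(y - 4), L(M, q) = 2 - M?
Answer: -256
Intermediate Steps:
y = -1 (y = (1 + 0) - 2 = 1 - 2 = -1)
C(O) = -7/4 (C(O) = -¼*7 = -7/4)
c(a) = -5*a (c(a) = a*(-1 - 4) = a*(-5) = -5*a)
z(Z, G) = -33 + G (z(Z, G) = 1*((-3 + G) - 5*6) = 1*((-3 + G) - 30) = 1*(-33 + G) = -33 + G)
L(-2, 3)*z(C(0), -31) = (2 - 1*(-2))*(-33 - 31) = (2 + 2)*(-64) = 4*(-64) = -256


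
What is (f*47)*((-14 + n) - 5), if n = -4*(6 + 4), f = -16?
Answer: 44368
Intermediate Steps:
n = -40 (n = -4*10 = -40)
(f*47)*((-14 + n) - 5) = (-16*47)*((-14 - 40) - 5) = -752*(-54 - 5) = -752*(-59) = 44368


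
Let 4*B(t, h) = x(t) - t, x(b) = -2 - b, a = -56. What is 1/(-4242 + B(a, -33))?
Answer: -2/8429 ≈ -0.00023728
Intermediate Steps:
B(t, h) = -½ - t/2 (B(t, h) = ((-2 - t) - t)/4 = (-2 - 2*t)/4 = -½ - t/2)
1/(-4242 + B(a, -33)) = 1/(-4242 + (-½ - ½*(-56))) = 1/(-4242 + (-½ + 28)) = 1/(-4242 + 55/2) = 1/(-8429/2) = -2/8429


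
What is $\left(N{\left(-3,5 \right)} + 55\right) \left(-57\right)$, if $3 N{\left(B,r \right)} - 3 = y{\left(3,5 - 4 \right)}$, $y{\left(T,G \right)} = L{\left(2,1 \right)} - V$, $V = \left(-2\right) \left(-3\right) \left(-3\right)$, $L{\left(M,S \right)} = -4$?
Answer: $-3458$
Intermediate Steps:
$V = -18$ ($V = 6 \left(-3\right) = -18$)
$y{\left(T,G \right)} = 14$ ($y{\left(T,G \right)} = -4 - -18 = -4 + 18 = 14$)
$N{\left(B,r \right)} = \frac{17}{3}$ ($N{\left(B,r \right)} = 1 + \frac{1}{3} \cdot 14 = 1 + \frac{14}{3} = \frac{17}{3}$)
$\left(N{\left(-3,5 \right)} + 55\right) \left(-57\right) = \left(\frac{17}{3} + 55\right) \left(-57\right) = \frac{182}{3} \left(-57\right) = -3458$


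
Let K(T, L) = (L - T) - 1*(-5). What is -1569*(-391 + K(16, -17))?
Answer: 657411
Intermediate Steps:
K(T, L) = 5 + L - T (K(T, L) = (L - T) + 5 = 5 + L - T)
-1569*(-391 + K(16, -17)) = -1569*(-391 + (5 - 17 - 1*16)) = -1569*(-391 + (5 - 17 - 16)) = -1569*(-391 - 28) = -1569*(-419) = 657411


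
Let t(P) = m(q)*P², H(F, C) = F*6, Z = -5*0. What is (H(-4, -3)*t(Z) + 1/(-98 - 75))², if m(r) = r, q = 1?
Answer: 1/29929 ≈ 3.3412e-5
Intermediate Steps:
Z = 0
H(F, C) = 6*F
t(P) = P² (t(P) = 1*P² = P²)
(H(-4, -3)*t(Z) + 1/(-98 - 75))² = ((6*(-4))*0² + 1/(-98 - 75))² = (-24*0 + 1/(-173))² = (0 - 1/173)² = (-1/173)² = 1/29929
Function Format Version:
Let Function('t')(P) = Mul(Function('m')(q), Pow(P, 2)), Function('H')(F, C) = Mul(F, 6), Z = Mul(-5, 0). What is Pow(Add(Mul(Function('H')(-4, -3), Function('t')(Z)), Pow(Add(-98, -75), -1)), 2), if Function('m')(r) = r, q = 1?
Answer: Rational(1, 29929) ≈ 3.3412e-5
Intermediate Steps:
Z = 0
Function('H')(F, C) = Mul(6, F)
Function('t')(P) = Pow(P, 2) (Function('t')(P) = Mul(1, Pow(P, 2)) = Pow(P, 2))
Pow(Add(Mul(Function('H')(-4, -3), Function('t')(Z)), Pow(Add(-98, -75), -1)), 2) = Pow(Add(Mul(Mul(6, -4), Pow(0, 2)), Pow(Add(-98, -75), -1)), 2) = Pow(Add(Mul(-24, 0), Pow(-173, -1)), 2) = Pow(Add(0, Rational(-1, 173)), 2) = Pow(Rational(-1, 173), 2) = Rational(1, 29929)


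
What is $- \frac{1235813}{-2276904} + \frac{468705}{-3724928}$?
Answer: $\frac{442014769643}{1060162932864} \approx 0.41693$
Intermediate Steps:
$- \frac{1235813}{-2276904} + \frac{468705}{-3724928} = \left(-1235813\right) \left(- \frac{1}{2276904}\right) + 468705 \left(- \frac{1}{3724928}\right) = \frac{1235813}{2276904} - \frac{468705}{3724928} = \frac{442014769643}{1060162932864}$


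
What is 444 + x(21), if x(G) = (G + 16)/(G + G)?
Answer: 18685/42 ≈ 444.88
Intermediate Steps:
x(G) = (16 + G)/(2*G) (x(G) = (16 + G)/((2*G)) = (16 + G)*(1/(2*G)) = (16 + G)/(2*G))
444 + x(21) = 444 + (1/2)*(16 + 21)/21 = 444 + (1/2)*(1/21)*37 = 444 + 37/42 = 18685/42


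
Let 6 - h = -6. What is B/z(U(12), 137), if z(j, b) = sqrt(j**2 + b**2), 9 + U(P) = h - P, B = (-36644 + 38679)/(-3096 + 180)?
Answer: -407*sqrt(754)/2198664 ≈ -0.0050830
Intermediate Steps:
B = -2035/2916 (B = 2035/(-2916) = 2035*(-1/2916) = -2035/2916 ≈ -0.69787)
h = 12 (h = 6 - 1*(-6) = 6 + 6 = 12)
U(P) = 3 - P (U(P) = -9 + (12 - P) = 3 - P)
z(j, b) = sqrt(b**2 + j**2)
B/z(U(12), 137) = -2035/(2916*sqrt(137**2 + (3 - 1*12)**2)) = -2035/(2916*sqrt(18769 + (3 - 12)**2)) = -2035/(2916*sqrt(18769 + (-9)**2)) = -2035/(2916*sqrt(18769 + 81)) = -2035*sqrt(754)/3770/2916 = -407*sqrt(754)/2198664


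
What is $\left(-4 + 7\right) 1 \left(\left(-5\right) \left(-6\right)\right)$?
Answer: $90$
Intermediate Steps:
$\left(-4 + 7\right) 1 \left(\left(-5\right) \left(-6\right)\right) = 3 \cdot 1 \cdot 30 = 3 \cdot 30 = 90$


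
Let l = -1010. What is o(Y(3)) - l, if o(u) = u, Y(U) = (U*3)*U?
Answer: 1037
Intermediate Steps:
Y(U) = 3*U² (Y(U) = (3*U)*U = 3*U²)
o(Y(3)) - l = 3*3² - 1*(-1010) = 3*9 + 1010 = 27 + 1010 = 1037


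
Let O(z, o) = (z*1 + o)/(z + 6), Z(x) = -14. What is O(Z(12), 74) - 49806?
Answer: -99627/2 ≈ -49814.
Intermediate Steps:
O(z, o) = (o + z)/(6 + z) (O(z, o) = (z + o)/(6 + z) = (o + z)/(6 + z))
O(Z(12), 74) - 49806 = (74 - 14)/(6 - 14) - 49806 = 60/(-8) - 49806 = -⅛*60 - 49806 = -15/2 - 49806 = -99627/2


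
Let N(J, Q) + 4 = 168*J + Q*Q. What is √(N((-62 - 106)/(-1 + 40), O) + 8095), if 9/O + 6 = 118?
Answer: √15618234489/1456 ≈ 85.833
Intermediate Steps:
O = 9/112 (O = 9/(-6 + 118) = 9/112 ≈ 0.080357)
N(J, Q) = -4 + Q² + 168*J (N(J, Q) = -4 + (168*J + Q*Q) = -4 + (168*J + Q²) = -4 + (Q² + 168*J) = -4 + Q² + 168*J)
√(N((-62 - 106)/(-1 + 40), O) + 8095) = √((-4 + (9/112)² + 168*((-62 - 106)/(-1 + 40))) + 8095) = √((-4 + 81/12544 + 168*(-168/39)) + 8095) = √((-4 + 81/12544 + 168*(-168*1/39)) + 8095) = √((-4 + 81/12544 + 168*(-56/13)) + 8095) = √((-4 + 81/12544 - 9408/13) + 8095) = √(-118665187/163072 + 8095) = √(1201402653/163072) = √15618234489/1456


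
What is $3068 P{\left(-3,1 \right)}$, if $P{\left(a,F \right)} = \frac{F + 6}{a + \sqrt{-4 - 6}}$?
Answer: $- \frac{64428}{19} - \frac{21476 i \sqrt{10}}{19} \approx -3390.9 - 3574.4 i$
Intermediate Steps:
$P{\left(a,F \right)} = \frac{6 + F}{a + i \sqrt{10}}$ ($P{\left(a,F \right)} = \frac{6 + F}{a + \sqrt{-4 - 6}} = \frac{6 + F}{a + \sqrt{-10}} = \frac{6 + F}{a + i \sqrt{10}}$)
$3068 P{\left(-3,1 \right)} = 3068 \frac{6 + 1}{-3 + i \sqrt{10}} = 3068 \frac{1}{-3 + i \sqrt{10}} \cdot 7 = 3068 \frac{7}{-3 + i \sqrt{10}} = \frac{21476}{-3 + i \sqrt{10}}$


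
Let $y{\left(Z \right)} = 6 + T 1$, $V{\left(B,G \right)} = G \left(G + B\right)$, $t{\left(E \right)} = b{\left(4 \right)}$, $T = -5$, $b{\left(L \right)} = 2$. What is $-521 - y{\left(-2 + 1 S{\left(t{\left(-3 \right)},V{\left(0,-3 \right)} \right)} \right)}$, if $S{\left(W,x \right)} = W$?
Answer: $-522$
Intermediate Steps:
$t{\left(E \right)} = 2$
$V{\left(B,G \right)} = G \left(B + G\right)$
$y{\left(Z \right)} = 1$ ($y{\left(Z \right)} = 6 - 5 = 1$)
$-521 - y{\left(-2 + 1 S{\left(t{\left(-3 \right)},V{\left(0,-3 \right)} \right)} \right)} = -521 - 1 = -522$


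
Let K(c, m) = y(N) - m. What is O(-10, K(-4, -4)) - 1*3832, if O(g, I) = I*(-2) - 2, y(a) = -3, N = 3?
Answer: -3836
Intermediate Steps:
K(c, m) = -3 - m
O(g, I) = -2 - 2*I (O(g, I) = -2*I - 2 = -2 - 2*I)
O(-10, K(-4, -4)) - 1*3832 = (-2 - 2*(-3 - 1*(-4))) - 1*3832 = (-2 - 2*(-3 + 4)) - 3832 = (-2 - 2*1) - 3832 = (-2 - 2) - 3832 = -4 - 3832 = -3836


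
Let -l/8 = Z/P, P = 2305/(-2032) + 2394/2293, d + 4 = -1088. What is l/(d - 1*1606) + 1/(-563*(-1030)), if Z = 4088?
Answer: -44181886003760087/329146255808770 ≈ -134.23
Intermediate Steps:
d = -1092 (d = -4 - 1088 = -1092)
P = -420757/4659376 (P = 2305*(-1/2032) + 2394*(1/2293) = -2305/2032 + 2394/2293 = -420757/4659376 ≈ -0.090303)
l = 152380232704/420757 (l = -32704/(-420757/4659376) = -32704*(-4659376)/420757 = -8*(-19047529088/420757) = 152380232704/420757 ≈ 3.6216e+5)
l/(d - 1*1606) + 1/(-563*(-1030)) = 152380232704/(420757*(-1092 - 1*1606)) + 1/(-563*(-1030)) = 152380232704/(420757*(-1092 - 1606)) - 1/563*(-1/1030) = (152380232704/420757)/(-2698) + 1/579890 = (152380232704/420757)*(-1/2698) + 1/579890 = -76190116352/567601193 + 1/579890 = -44181886003760087/329146255808770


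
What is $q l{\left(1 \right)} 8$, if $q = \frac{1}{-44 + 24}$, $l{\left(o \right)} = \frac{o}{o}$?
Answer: $- \frac{2}{5} \approx -0.4$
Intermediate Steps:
$l{\left(o \right)} = 1$
$q = - \frac{1}{20}$ ($q = \frac{1}{-20} = - \frac{1}{20} \approx -0.05$)
$q l{\left(1 \right)} 8 = \left(- \frac{1}{20}\right) 1 \cdot 8 = \left(- \frac{1}{20}\right) 8 = - \frac{2}{5}$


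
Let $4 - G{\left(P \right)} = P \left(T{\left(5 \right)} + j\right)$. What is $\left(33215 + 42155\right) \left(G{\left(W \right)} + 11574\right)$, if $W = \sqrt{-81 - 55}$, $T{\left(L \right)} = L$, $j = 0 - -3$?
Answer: $872633860 - 1205920 i \sqrt{34} \approx 8.7263 \cdot 10^{8} - 7.0317 \cdot 10^{6} i$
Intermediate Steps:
$j = 3$ ($j = 0 + 3 = 3$)
$W = 2 i \sqrt{34}$ ($W = \sqrt{-136} = 2 i \sqrt{34} \approx 11.662 i$)
$G{\left(P \right)} = 4 - 8 P$ ($G{\left(P \right)} = 4 - P \left(5 + 3\right) = 4 - P 8 = 4 - 8 P$)
$\left(33215 + 42155\right) \left(G{\left(W \right)} + 11574\right) = \left(33215 + 42155\right) \left(\left(4 - 8 \cdot 2 i \sqrt{34}\right) + 11574\right) = 75370 \left(\left(4 - 16 i \sqrt{34}\right) + 11574\right) = 75370 \left(11578 - 16 i \sqrt{34}\right) = 872633860 - 1205920 i \sqrt{34}$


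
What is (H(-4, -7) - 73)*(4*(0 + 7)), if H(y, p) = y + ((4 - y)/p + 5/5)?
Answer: -2160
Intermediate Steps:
H(y, p) = 1 + y + (4 - y)/p (H(y, p) = y + ((4 - y)/p + 5*(1/5)) = y + ((4 - y)/p + 1) = y + (1 + (4 - y)/p) = 1 + y + (4 - y)/p)
(H(-4, -7) - 73)*(4*(0 + 7)) = ((4 - 1*(-4) - 7*(1 - 4))/(-7) - 73)*(4*(0 + 7)) = (-(4 + 4 - 7*(-3))/7 - 73)*(4*7) = (-(4 + 4 + 21)/7 - 73)*28 = (-1/7*29 - 73)*28 = (-29/7 - 73)*28 = -540/7*28 = -2160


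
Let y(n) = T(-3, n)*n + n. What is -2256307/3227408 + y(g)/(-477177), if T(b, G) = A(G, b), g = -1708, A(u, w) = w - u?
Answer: 8327518540645/1540044867216 ≈ 5.4073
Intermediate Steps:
T(b, G) = b - G
y(n) = n + n*(-3 - n) (y(n) = (-3 - n)*n + n = n*(-3 - n) + n = n + n*(-3 - n))
-2256307/3227408 + y(g)/(-477177) = -2256307/3227408 - 1*(-1708)*(2 - 1708)/(-477177) = -2256307*1/3227408 - 1*(-1708)*(-1706)*(-1/477177) = -2256307/3227408 - 2913848*(-1/477177) = -2256307/3227408 + 2913848/477177 = 8327518540645/1540044867216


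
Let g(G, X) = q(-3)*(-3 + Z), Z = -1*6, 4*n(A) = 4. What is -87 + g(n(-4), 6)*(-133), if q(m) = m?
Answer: -3678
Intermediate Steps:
n(A) = 1 (n(A) = (1/4)*4 = 1)
Z = -6
g(G, X) = 27 (g(G, X) = -3*(-3 - 6) = -3*(-9) = 27)
-87 + g(n(-4), 6)*(-133) = -87 + 27*(-133) = -87 - 3591 = -3678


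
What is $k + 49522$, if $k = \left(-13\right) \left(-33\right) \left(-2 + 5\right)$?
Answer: $50809$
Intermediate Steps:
$k = 1287$ ($k = 429 \cdot 3 = 1287$)
$k + 49522 = 1287 + 49522 = 50809$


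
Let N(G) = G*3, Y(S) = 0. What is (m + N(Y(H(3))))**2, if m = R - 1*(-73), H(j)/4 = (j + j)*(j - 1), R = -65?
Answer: 64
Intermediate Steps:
H(j) = 8*j*(-1 + j) (H(j) = 4*((j + j)*(j - 1)) = 4*((2*j)*(-1 + j)) = 4*(2*j*(-1 + j)) = 8*j*(-1 + j))
m = 8 (m = -65 - 1*(-73) = -65 + 73 = 8)
N(G) = 3*G
(m + N(Y(H(3))))**2 = (8 + 3*0)**2 = (8 + 0)**2 = 8**2 = 64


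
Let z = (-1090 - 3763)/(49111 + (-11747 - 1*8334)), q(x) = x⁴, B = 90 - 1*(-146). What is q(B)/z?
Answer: -90052349396480/4853 ≈ -1.8556e+10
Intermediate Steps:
B = 236 (B = 90 + 146 = 236)
z = -4853/29030 (z = -4853/(49111 + (-11747 - 8334)) = -4853/(49111 - 20081) = -4853/29030 ≈ -0.16717)
q(B)/z = 236⁴/(-4853/29030) = 3102044416*(-29030/4853) = -90052349396480/4853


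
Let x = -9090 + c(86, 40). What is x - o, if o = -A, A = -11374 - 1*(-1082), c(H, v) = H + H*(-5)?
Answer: -19726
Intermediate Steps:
c(H, v) = -4*H (c(H, v) = H - 5*H = -4*H)
A = -10292 (A = -11374 + 1082 = -10292)
x = -9434 (x = -9090 - 4*86 = -9090 - 344 = -9434)
o = 10292 (o = -1*(-10292) = 10292)
x - o = -9434 - 1*10292 = -9434 - 10292 = -19726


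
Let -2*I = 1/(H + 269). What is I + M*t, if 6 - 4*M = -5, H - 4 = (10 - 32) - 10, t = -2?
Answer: -1326/241 ≈ -5.5021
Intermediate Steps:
H = -28 (H = 4 + ((10 - 32) - 10) = 4 + (-22 - 10) = 4 - 32 = -28)
M = 11/4 (M = 3/2 - 1/4*(-5) = 3/2 + 5/4 = 11/4 ≈ 2.7500)
I = -1/482 (I = -1/(2*(-28 + 269)) = -1/2/241 = -1/2*1/241 = -1/482 ≈ -0.0020747)
I + M*t = -1/482 + (11/4)*(-2) = -1/482 - 11/2 = -1326/241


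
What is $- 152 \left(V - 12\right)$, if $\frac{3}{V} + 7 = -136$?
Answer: $\frac{261288}{143} \approx 1827.2$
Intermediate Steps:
$V = - \frac{3}{143}$ ($V = \frac{3}{-7 - 136} = \frac{3}{-143} = 3 \left(- \frac{1}{143}\right) = - \frac{3}{143} \approx -0.020979$)
$- 152 \left(V - 12\right) = - 152 \left(- \frac{3}{143} - 12\right) = \left(-152\right) \left(- \frac{1719}{143}\right) = \frac{261288}{143}$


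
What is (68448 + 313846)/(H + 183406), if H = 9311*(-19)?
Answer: 382294/6497 ≈ 58.842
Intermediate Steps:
H = -176909
(68448 + 313846)/(H + 183406) = (68448 + 313846)/(-176909 + 183406) = 382294/6497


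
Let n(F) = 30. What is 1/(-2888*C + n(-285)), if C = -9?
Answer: 1/26022 ≈ 3.8429e-5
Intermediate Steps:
1/(-2888*C + n(-285)) = 1/(-2888*(-9) + 30) = 1/(25992 + 30) = 1/26022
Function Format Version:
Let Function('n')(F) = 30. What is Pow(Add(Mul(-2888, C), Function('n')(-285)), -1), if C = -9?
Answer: Rational(1, 26022) ≈ 3.8429e-5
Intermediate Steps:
Pow(Add(Mul(-2888, C), Function('n')(-285)), -1) = Pow(Add(Mul(-2888, -9), 30), -1) = Pow(Add(25992, 30), -1) = Pow(26022, -1) = Rational(1, 26022)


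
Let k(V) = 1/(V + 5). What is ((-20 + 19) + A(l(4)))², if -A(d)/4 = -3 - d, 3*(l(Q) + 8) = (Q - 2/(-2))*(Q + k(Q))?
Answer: 29929/729 ≈ 41.055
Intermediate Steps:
k(V) = 1/(5 + V)
l(Q) = -8 + (1 + Q)*(Q + 1/(5 + Q))/3 (l(Q) = -8 + ((Q - 2/(-2))*(Q + 1/(5 + Q)))/3 = -8 + ((Q - 2*(-½))*(Q + 1/(5 + Q)))/3 = -8 + ((Q + 1)*(Q + 1/(5 + Q)))/3 = -8 + ((1 + Q)*(Q + 1/(5 + Q)))/3 = -8 + (1 + Q)*(Q + 1/(5 + Q))/3)
A(d) = 12 + 4*d (A(d) = -4*(-3 - d) = 12 + 4*d)
((-20 + 19) + A(l(4)))² = ((-20 + 19) + (12 + 4*((1 + 4 + (5 + 4)*(-24 + 4 + 4²))/(3*(5 + 4)))))² = (-1 + (12 + 4*((⅓)*(1 + 4 + 9*(-24 + 4 + 16))/9)))² = (-1 + (12 + 4*((⅓)*(⅑)*(1 + 4 + 9*(-4)))))² = (-1 + (12 + 4*((⅓)*(⅑)*(1 + 4 - 36))))² = (-1 + (12 + 4*((⅓)*(⅑)*(-31))))² = (-1 + (12 + 4*(-31/27)))² = (-1 + (12 - 124/27))² = (-1 + 200/27)² = (173/27)² = 29929/729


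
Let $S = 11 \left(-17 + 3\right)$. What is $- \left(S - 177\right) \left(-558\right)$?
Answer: $-184698$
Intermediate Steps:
$S = -154$ ($S = 11 \left(-14\right) = -154$)
$- \left(S - 177\right) \left(-558\right) = - \left(-154 - 177\right) \left(-558\right) = - \left(-331\right) \left(-558\right) = \left(-1\right) 184698 = -184698$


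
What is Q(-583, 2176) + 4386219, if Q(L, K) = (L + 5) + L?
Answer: 4385058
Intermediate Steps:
Q(L, K) = 5 + 2*L (Q(L, K) = (5 + L) + L = 5 + 2*L)
Q(-583, 2176) + 4386219 = (5 + 2*(-583)) + 4386219 = (5 - 1166) + 4386219 = -1161 + 4386219 = 4385058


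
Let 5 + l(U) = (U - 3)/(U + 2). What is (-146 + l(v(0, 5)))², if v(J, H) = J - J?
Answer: 93025/4 ≈ 23256.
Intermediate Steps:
v(J, H) = 0
l(U) = -5 + (-3 + U)/(2 + U) (l(U) = -5 + (U - 3)/(U + 2) = -5 + (-3 + U)/(2 + U))
(-146 + l(v(0, 5)))² = (-146 + (-13 - 4*0)/(2 + 0))² = (-146 + (-13 + 0)/2)² = (-146 + (½)*(-13))² = (-146 - 13/2)² = (-305/2)² = 93025/4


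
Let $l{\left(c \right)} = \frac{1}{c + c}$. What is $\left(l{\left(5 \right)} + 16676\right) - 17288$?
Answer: $- \frac{6119}{10} \approx -611.9$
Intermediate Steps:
$l{\left(c \right)} = \frac{1}{2 c}$
$\left(l{\left(5 \right)} + 16676\right) - 17288 = \left(\frac{1}{2 \cdot 5} + 16676\right) - 17288 = \left(\frac{1}{2} \cdot \frac{1}{5} + 16676\right) - 17288 = \left(\frac{1}{10} + 16676\right) - 17288 = \frac{166761}{10} - 17288 = - \frac{6119}{10}$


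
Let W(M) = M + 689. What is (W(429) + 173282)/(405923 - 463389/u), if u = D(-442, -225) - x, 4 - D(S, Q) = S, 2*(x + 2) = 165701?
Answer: 9580664000/22299688931 ≈ 0.42963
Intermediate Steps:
x = 165697/2 (x = -2 + (1/2)*165701 = -2 + 165701/2 = 165697/2 ≈ 82849.)
D(S, Q) = 4 - S
W(M) = 689 + M
u = -164805/2 (u = (4 - 1*(-442)) - 1*165697/2 = (4 + 442) - 165697/2 = 446 - 165697/2 = -164805/2 ≈ -82403.)
(W(429) + 173282)/(405923 - 463389/u) = ((689 + 429) + 173282)/(405923 - 463389/(-164805/2)) = (1118 + 173282)/(405923 - 463389*(-2/164805)) = 174400/(405923 + 308926/54935) = 174400/(22299688931/54935) = 174400*(54935/22299688931) = 9580664000/22299688931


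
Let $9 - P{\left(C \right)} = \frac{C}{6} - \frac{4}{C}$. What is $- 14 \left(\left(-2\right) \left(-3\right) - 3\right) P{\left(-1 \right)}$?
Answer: $-217$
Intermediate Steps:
$P{\left(C \right)} = 9 + \frac{4}{C} - \frac{C}{6}$ ($P{\left(C \right)} = 9 - \left(\frac{C}{6} - \frac{4}{C}\right) = 9 - \left(- \frac{4}{C} + \frac{C}{6}\right) = 9 + \frac{4}{C} - \frac{C}{6}$)
$- 14 \left(\left(-2\right) \left(-3\right) - 3\right) P{\left(-1 \right)} = - 14 \left(\left(-2\right) \left(-3\right) - 3\right) \left(9 + \frac{4}{-1} - - \frac{1}{6}\right) = - 14 \left(6 - 3\right) \left(9 + 4 \left(-1\right) + \frac{1}{6}\right) = \left(-14\right) 3 \left(9 - 4 + \frac{1}{6}\right) = \left(-42\right) \frac{31}{6} = -217$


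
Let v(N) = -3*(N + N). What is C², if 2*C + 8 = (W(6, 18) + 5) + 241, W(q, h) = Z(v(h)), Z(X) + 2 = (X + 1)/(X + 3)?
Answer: 619362769/44100 ≈ 14045.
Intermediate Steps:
v(N) = -6*N
Z(X) = -2 + (1 + X)/(3 + X) (Z(X) = -2 + (X + 1)/(X + 3) = -2 + (1 + X)/(3 + X))
W(q, h) = (-5 + 6*h)/(3 - 6*h) (W(q, h) = (-5 - (-6)*h)/(3 - 6*h) = (-5 + 6*h)/(3 - 6*h))
C = 24887/210 (C = -4 + (((5 - 6*18)/(3*(-1 + 2*18)) + 5) + 241)/2 = -4 + (((5 - 108)/(3*(-1 + 36)) + 5) + 241)/2 = -4 + (((⅓)*(-103)/35 + 5) + 241)/2 = -4 + (((⅓)*(1/35)*(-103) + 5) + 241)/2 = -4 + ((-103/105 + 5) + 241)/2 = -4 + (422/105 + 241)/2 = -4 + (½)*(25727/105) = -4 + 25727/210 = 24887/210 ≈ 118.51)
C² = (24887/210)² = 619362769/44100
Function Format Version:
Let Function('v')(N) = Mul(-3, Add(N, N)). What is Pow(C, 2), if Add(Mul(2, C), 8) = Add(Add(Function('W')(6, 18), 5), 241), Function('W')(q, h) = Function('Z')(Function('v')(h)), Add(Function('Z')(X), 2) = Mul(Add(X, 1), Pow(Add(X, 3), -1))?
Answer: Rational(619362769, 44100) ≈ 14045.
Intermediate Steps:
Function('v')(N) = Mul(-6, N) (Function('v')(N) = Mul(-3, Mul(2, N)) = Mul(-6, N))
Function('Z')(X) = Add(-2, Mul(Pow(Add(3, X), -1), Add(1, X))) (Function('Z')(X) = Add(-2, Mul(Add(X, 1), Pow(Add(X, 3), -1))) = Add(-2, Mul(Add(1, X), Pow(Add(3, X), -1))) = Add(-2, Mul(Pow(Add(3, X), -1), Add(1, X))))
Function('W')(q, h) = Mul(Pow(Add(3, Mul(-6, h)), -1), Add(-5, Mul(6, h))) (Function('W')(q, h) = Mul(Pow(Add(3, Mul(-6, h)), -1), Add(-5, Mul(-1, Mul(-6, h)))) = Mul(Pow(Add(3, Mul(-6, h)), -1), Add(-5, Mul(6, h))))
C = Rational(24887, 210) (C = Add(-4, Mul(Rational(1, 2), Add(Add(Mul(Rational(1, 3), Pow(Add(-1, Mul(2, 18)), -1), Add(5, Mul(-6, 18))), 5), 241))) = Add(-4, Mul(Rational(1, 2), Add(Add(Mul(Rational(1, 3), Pow(Add(-1, 36), -1), Add(5, -108)), 5), 241))) = Add(-4, Mul(Rational(1, 2), Add(Add(Mul(Rational(1, 3), Pow(35, -1), -103), 5), 241))) = Add(-4, Mul(Rational(1, 2), Add(Add(Mul(Rational(1, 3), Rational(1, 35), -103), 5), 241))) = Add(-4, Mul(Rational(1, 2), Add(Add(Rational(-103, 105), 5), 241))) = Add(-4, Mul(Rational(1, 2), Add(Rational(422, 105), 241))) = Add(-4, Mul(Rational(1, 2), Rational(25727, 105))) = Add(-4, Rational(25727, 210)) = Rational(24887, 210) ≈ 118.51)
Pow(C, 2) = Pow(Rational(24887, 210), 2) = Rational(619362769, 44100)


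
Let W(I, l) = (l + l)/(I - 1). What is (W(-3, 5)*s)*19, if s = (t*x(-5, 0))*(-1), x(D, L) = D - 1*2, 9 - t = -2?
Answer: -7315/2 ≈ -3657.5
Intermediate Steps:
t = 11 (t = 9 - 1*(-2) = 9 + 2 = 11)
x(D, L) = -2 + D (x(D, L) = D - 2 = -2 + D)
s = 77 (s = (11*(-2 - 5))*(-1) = (11*(-7))*(-1) = -77*(-1) = 77)
W(I, l) = 2*l/(-1 + I) (W(I, l) = (2*l)/(-1 + I) = 2*l/(-1 + I))
(W(-3, 5)*s)*19 = ((2*5/(-1 - 3))*77)*19 = ((2*5/(-4))*77)*19 = ((2*5*(-¼))*77)*19 = -5/2*77*19 = -385/2*19 = -7315/2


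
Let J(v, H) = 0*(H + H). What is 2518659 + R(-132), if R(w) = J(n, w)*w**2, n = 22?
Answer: 2518659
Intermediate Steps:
J(v, H) = 0 (J(v, H) = 0*(2*H) = 0)
R(w) = 0 (R(w) = 0*w**2 = 0)
2518659 + R(-132) = 2518659 + 0 = 2518659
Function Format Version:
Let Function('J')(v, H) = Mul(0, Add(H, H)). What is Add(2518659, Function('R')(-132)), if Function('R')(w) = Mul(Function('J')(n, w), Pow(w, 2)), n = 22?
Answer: 2518659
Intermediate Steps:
Function('J')(v, H) = 0 (Function('J')(v, H) = Mul(0, Mul(2, H)) = 0)
Function('R')(w) = 0 (Function('R')(w) = Mul(0, Pow(w, 2)) = 0)
Add(2518659, Function('R')(-132)) = Add(2518659, 0) = 2518659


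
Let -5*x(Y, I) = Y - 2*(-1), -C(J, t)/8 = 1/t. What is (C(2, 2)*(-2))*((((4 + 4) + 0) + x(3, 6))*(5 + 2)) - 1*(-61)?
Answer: 453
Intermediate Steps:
C(J, t) = -8/t
x(Y, I) = -⅖ - Y/5 (x(Y, I) = -(Y - 2*(-1))/5 = -(Y + 2)/5 = -(2 + Y)/5 = -⅖ - Y/5)
(C(2, 2)*(-2))*((((4 + 4) + 0) + x(3, 6))*(5 + 2)) - 1*(-61) = (-8/2*(-2))*((((4 + 4) + 0) + (-⅖ - ⅕*3))*(5 + 2)) - 1*(-61) = (-8*½*(-2))*(((8 + 0) + (-⅖ - ⅗))*7) + 61 = (-4*(-2))*((8 - 1)*7) + 61 = 8*(7*7) + 61 = 8*49 + 61 = 392 + 61 = 453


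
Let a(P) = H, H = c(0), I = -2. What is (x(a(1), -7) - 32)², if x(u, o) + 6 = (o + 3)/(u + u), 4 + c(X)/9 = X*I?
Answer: 466489/324 ≈ 1439.8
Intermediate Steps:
c(X) = -36 - 18*X (c(X) = -36 + 9*(X*(-2)) = -36 + 9*(-2*X) = -36 - 18*X)
H = -36 (H = -36 - 18*0 = -36 + 0 = -36)
a(P) = -36
x(u, o) = -6 + (3 + o)/(2*u) (x(u, o) = -6 + (o + 3)/(u + u) = -6 + (3 + o)/((2*u)) = -6 + (3 + o)*(1/(2*u)) = -6 + (3 + o)/(2*u))
(x(a(1), -7) - 32)² = ((½)*(3 - 7 - 12*(-36))/(-36) - 32)² = ((½)*(-1/36)*(3 - 7 + 432) - 32)² = ((½)*(-1/36)*428 - 32)² = (-107/18 - 32)² = (-683/18)² = 466489/324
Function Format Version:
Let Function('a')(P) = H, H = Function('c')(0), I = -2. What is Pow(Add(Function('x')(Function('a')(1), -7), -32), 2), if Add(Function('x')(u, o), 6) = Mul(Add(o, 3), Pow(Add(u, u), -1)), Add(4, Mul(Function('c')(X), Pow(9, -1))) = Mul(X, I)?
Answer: Rational(466489, 324) ≈ 1439.8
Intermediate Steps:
Function('c')(X) = Add(-36, Mul(-18, X)) (Function('c')(X) = Add(-36, Mul(9, Mul(X, -2))) = Add(-36, Mul(9, Mul(-2, X))) = Add(-36, Mul(-18, X)))
H = -36 (H = Add(-36, Mul(-18, 0)) = Add(-36, 0) = -36)
Function('a')(P) = -36
Function('x')(u, o) = Add(-6, Mul(Rational(1, 2), Pow(u, -1), Add(3, o))) (Function('x')(u, o) = Add(-6, Mul(Add(o, 3), Pow(Add(u, u), -1))) = Add(-6, Mul(Add(3, o), Pow(Mul(2, u), -1))) = Add(-6, Mul(Add(3, o), Mul(Rational(1, 2), Pow(u, -1)))) = Add(-6, Mul(Rational(1, 2), Pow(u, -1), Add(3, o))))
Pow(Add(Function('x')(Function('a')(1), -7), -32), 2) = Pow(Add(Mul(Rational(1, 2), Pow(-36, -1), Add(3, -7, Mul(-12, -36))), -32), 2) = Pow(Add(Mul(Rational(1, 2), Rational(-1, 36), Add(3, -7, 432)), -32), 2) = Pow(Add(Mul(Rational(1, 2), Rational(-1, 36), 428), -32), 2) = Pow(Add(Rational(-107, 18), -32), 2) = Pow(Rational(-683, 18), 2) = Rational(466489, 324)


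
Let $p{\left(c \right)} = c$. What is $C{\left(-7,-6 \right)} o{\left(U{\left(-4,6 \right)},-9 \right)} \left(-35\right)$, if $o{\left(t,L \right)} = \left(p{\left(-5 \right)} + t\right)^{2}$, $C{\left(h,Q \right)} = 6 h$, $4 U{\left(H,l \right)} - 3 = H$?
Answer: $\frac{324135}{8} \approx 40517.0$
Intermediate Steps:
$U{\left(H,l \right)} = \frac{3}{4} + \frac{H}{4}$
$o{\left(t,L \right)} = \left(-5 + t\right)^{2}$
$C{\left(-7,-6 \right)} o{\left(U{\left(-4,6 \right)},-9 \right)} \left(-35\right) = 6 \left(-7\right) \left(-5 + \left(\frac{3}{4} + \frac{1}{4} \left(-4\right)\right)\right)^{2} \left(-35\right) = - 42 \left(-5 + \left(\frac{3}{4} - 1\right)\right)^{2} \left(-35\right) = - 42 \left(-5 - \frac{1}{4}\right)^{2} \left(-35\right) = - 42 \left(- \frac{21}{4}\right)^{2} \left(-35\right) = \left(-42\right) \frac{441}{16} \left(-35\right) = \left(- \frac{9261}{8}\right) \left(-35\right) = \frac{324135}{8}$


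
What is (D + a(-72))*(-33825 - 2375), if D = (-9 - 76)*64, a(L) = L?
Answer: 199534400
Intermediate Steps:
D = -5440 (D = -85*64 = -5440)
(D + a(-72))*(-33825 - 2375) = (-5440 - 72)*(-33825 - 2375) = -5512*(-36200) = 199534400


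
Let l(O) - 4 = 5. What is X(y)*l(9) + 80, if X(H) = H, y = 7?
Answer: 143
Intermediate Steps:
l(O) = 9 (l(O) = 4 + 5 = 9)
X(y)*l(9) + 80 = 7*9 + 80 = 63 + 80 = 143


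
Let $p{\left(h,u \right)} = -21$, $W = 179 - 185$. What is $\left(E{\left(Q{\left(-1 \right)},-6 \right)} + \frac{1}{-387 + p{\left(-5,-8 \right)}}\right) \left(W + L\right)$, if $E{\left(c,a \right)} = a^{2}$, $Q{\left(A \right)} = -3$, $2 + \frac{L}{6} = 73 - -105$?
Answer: $\frac{2570225}{68} \approx 37797.0$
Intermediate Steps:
$W = -6$
$L = 1056$ ($L = -12 + 6 \left(73 - -105\right) = -12 + 6 \left(73 + 105\right) = -12 + 6 \cdot 178 = -12 + 1068 = 1056$)
$\left(E{\left(Q{\left(-1 \right)},-6 \right)} + \frac{1}{-387 + p{\left(-5,-8 \right)}}\right) \left(W + L\right) = \left(\left(-6\right)^{2} + \frac{1}{-387 - 21}\right) \left(-6 + 1056\right) = \left(36 + \frac{1}{-408}\right) 1050 = \left(36 - \frac{1}{408}\right) 1050 = \frac{14687}{408} \cdot 1050 = \frac{2570225}{68}$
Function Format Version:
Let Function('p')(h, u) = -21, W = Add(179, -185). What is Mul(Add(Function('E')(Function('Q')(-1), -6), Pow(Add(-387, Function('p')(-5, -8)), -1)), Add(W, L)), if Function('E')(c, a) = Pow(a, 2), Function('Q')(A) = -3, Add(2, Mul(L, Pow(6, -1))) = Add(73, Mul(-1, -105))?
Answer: Rational(2570225, 68) ≈ 37797.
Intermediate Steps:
W = -6
L = 1056 (L = Add(-12, Mul(6, Add(73, Mul(-1, -105)))) = Add(-12, Mul(6, Add(73, 105))) = Add(-12, Mul(6, 178)) = Add(-12, 1068) = 1056)
Mul(Add(Function('E')(Function('Q')(-1), -6), Pow(Add(-387, Function('p')(-5, -8)), -1)), Add(W, L)) = Mul(Add(Pow(-6, 2), Pow(Add(-387, -21), -1)), Add(-6, 1056)) = Mul(Add(36, Pow(-408, -1)), 1050) = Mul(Add(36, Rational(-1, 408)), 1050) = Mul(Rational(14687, 408), 1050) = Rational(2570225, 68)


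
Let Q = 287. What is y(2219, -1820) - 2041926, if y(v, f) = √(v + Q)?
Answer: -2041926 + √2506 ≈ -2.0419e+6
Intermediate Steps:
y(v, f) = √(287 + v) (y(v, f) = √(v + 287) = √(287 + v))
y(2219, -1820) - 2041926 = √(287 + 2219) - 2041926 = √2506 - 2041926 = -2041926 + √2506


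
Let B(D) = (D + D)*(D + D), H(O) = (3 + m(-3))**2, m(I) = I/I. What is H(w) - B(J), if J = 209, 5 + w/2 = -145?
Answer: -174708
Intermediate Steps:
w = -300 (w = -10 + 2*(-145) = -10 - 290 = -300)
m(I) = 1
H(O) = 16 (H(O) = (3 + 1)**2 = 4**2 = 16)
B(D) = 4*D**2 (B(D) = (2*D)*(2*D) = 4*D**2)
H(w) - B(J) = 16 - 4*209**2 = 16 - 4*43681 = 16 - 1*174724 = 16 - 174724 = -174708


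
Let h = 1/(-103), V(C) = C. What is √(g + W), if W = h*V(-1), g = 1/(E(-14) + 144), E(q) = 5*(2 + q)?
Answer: √404481/4326 ≈ 0.14702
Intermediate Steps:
h = -1/103 ≈ -0.0097087
E(q) = 10 + 5*q
g = 1/84 (g = 1/((10 + 5*(-14)) + 144) = 1/((10 - 70) + 144) = 1/(-60 + 144) = 1/84 ≈ 0.011905)
W = 1/103 (W = -1/103*(-1) = 1/103 ≈ 0.0097087)
√(g + W) = √(1/84 + 1/103) = √(187/8652) = √404481/4326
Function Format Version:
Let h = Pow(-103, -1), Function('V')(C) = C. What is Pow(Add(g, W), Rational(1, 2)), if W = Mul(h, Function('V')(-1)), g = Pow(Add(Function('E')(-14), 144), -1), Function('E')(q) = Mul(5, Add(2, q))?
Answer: Mul(Rational(1, 4326), Pow(404481, Rational(1, 2))) ≈ 0.14702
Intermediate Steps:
h = Rational(-1, 103) ≈ -0.0097087
Function('E')(q) = Add(10, Mul(5, q))
g = Rational(1, 84) (g = Pow(Add(Add(10, Mul(5, -14)), 144), -1) = Pow(Add(Add(10, -70), 144), -1) = Pow(Add(-60, 144), -1) = Pow(84, -1) = Rational(1, 84) ≈ 0.011905)
W = Rational(1, 103) (W = Mul(Rational(-1, 103), -1) = Rational(1, 103) ≈ 0.0097087)
Pow(Add(g, W), Rational(1, 2)) = Pow(Add(Rational(1, 84), Rational(1, 103)), Rational(1, 2)) = Pow(Rational(187, 8652), Rational(1, 2)) = Mul(Rational(1, 4326), Pow(404481, Rational(1, 2)))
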